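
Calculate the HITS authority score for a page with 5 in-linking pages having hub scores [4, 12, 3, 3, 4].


Authority = sum of hub scores of in-linkers
In-link 1: hub score = 4
In-link 2: hub score = 12
In-link 3: hub score = 3
In-link 4: hub score = 3
In-link 5: hub score = 4
Authority = 4 + 12 + 3 + 3 + 4 = 26

26


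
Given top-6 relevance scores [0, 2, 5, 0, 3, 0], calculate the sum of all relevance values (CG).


Cumulative Gain = sum of relevance scores
Position 1: rel=0, running sum=0
Position 2: rel=2, running sum=2
Position 3: rel=5, running sum=7
Position 4: rel=0, running sum=7
Position 5: rel=3, running sum=10
Position 6: rel=0, running sum=10
CG = 10

10


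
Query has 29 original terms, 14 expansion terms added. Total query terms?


Original terms: 29
Expansion terms: 14
Total = 29 + 14 = 43

43


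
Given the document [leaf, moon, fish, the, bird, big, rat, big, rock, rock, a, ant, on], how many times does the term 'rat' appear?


Document has 13 words
Scanning for 'rat':
Found at positions: [6]
Count = 1

1


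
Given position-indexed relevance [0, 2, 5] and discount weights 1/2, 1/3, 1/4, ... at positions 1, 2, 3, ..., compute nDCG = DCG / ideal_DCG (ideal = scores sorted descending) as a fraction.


Position discount weights w_i = 1/(i+1) for i=1..3:
Weights = [1/2, 1/3, 1/4]
Actual relevance: [0, 2, 5]
DCG = 0/2 + 2/3 + 5/4 = 23/12
Ideal relevance (sorted desc): [5, 2, 0]
Ideal DCG = 5/2 + 2/3 + 0/4 = 19/6
nDCG = DCG / ideal_DCG = 23/12 / 19/6 = 23/38

23/38


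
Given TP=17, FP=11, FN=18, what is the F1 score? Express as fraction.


F1 = 2 * P * R / (P + R)
P = TP/(TP+FP) = 17/28 = 17/28
R = TP/(TP+FN) = 17/35 = 17/35
2 * P * R = 2 * 17/28 * 17/35 = 289/490
P + R = 17/28 + 17/35 = 153/140
F1 = 289/490 / 153/140 = 34/63

34/63


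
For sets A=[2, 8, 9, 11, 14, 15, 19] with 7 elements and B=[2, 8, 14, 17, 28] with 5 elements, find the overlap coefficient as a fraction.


A intersect B = [2, 8, 14]
|A intersect B| = 3
min(|A|, |B|) = min(7, 5) = 5
Overlap = 3 / 5 = 3/5

3/5


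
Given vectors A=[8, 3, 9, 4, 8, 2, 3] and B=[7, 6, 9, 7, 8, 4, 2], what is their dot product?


Dot product = sum of element-wise products
A[0]*B[0] = 8*7 = 56
A[1]*B[1] = 3*6 = 18
A[2]*B[2] = 9*9 = 81
A[3]*B[3] = 4*7 = 28
A[4]*B[4] = 8*8 = 64
A[5]*B[5] = 2*4 = 8
A[6]*B[6] = 3*2 = 6
Sum = 56 + 18 + 81 + 28 + 64 + 8 + 6 = 261

261


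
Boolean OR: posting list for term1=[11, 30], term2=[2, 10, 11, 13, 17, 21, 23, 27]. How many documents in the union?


Boolean OR: find union of posting lists
term1 docs: [11, 30]
term2 docs: [2, 10, 11, 13, 17, 21, 23, 27]
Union: [2, 10, 11, 13, 17, 21, 23, 27, 30]
|union| = 9

9


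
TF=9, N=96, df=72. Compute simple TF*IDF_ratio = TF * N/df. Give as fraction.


TF * (N/df)
= 9 * (96/72)
= 9 * 4/3
= 12

12


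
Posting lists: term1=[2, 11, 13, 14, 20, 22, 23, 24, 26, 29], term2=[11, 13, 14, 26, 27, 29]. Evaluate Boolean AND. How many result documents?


Boolean AND: find intersection of posting lists
term1 docs: [2, 11, 13, 14, 20, 22, 23, 24, 26, 29]
term2 docs: [11, 13, 14, 26, 27, 29]
Intersection: [11, 13, 14, 26, 29]
|intersection| = 5

5


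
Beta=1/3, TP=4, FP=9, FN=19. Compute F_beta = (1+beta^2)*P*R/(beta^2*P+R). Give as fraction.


P = TP/(TP+FP) = 4/13 = 4/13
R = TP/(TP+FN) = 4/23 = 4/23
beta^2 = 1/3^2 = 1/9
(1 + beta^2) = 10/9
Numerator = (1+beta^2)*P*R = 160/2691
Denominator = beta^2*P + R = 4/117 + 4/23 = 560/2691
F_beta = 2/7

2/7


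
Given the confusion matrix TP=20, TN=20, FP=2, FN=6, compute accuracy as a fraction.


Accuracy = (TP + TN) / (TP + TN + FP + FN)
TP + TN = 20 + 20 = 40
Total = 20 + 20 + 2 + 6 = 48
Accuracy = 40 / 48 = 5/6

5/6


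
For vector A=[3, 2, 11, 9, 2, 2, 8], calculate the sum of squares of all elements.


|A|^2 = sum of squared components
A[0]^2 = 3^2 = 9
A[1]^2 = 2^2 = 4
A[2]^2 = 11^2 = 121
A[3]^2 = 9^2 = 81
A[4]^2 = 2^2 = 4
A[5]^2 = 2^2 = 4
A[6]^2 = 8^2 = 64
Sum = 9 + 4 + 121 + 81 + 4 + 4 + 64 = 287

287


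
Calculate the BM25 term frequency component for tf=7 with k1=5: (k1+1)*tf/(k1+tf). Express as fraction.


BM25 TF component = (k1+1)*tf / (k1+tf)
k1 = 5, tf = 7
Numerator = (5+1)*7 = 42
Denominator = 5 + 7 = 12
= 42/12 = 7/2

7/2


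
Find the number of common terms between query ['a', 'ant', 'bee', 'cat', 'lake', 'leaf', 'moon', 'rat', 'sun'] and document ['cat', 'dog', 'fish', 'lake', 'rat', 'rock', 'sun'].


Query terms: ['a', 'ant', 'bee', 'cat', 'lake', 'leaf', 'moon', 'rat', 'sun']
Document terms: ['cat', 'dog', 'fish', 'lake', 'rat', 'rock', 'sun']
Common terms: ['cat', 'lake', 'rat', 'sun']
Overlap count = 4

4


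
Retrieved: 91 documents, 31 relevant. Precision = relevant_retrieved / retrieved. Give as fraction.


Precision = relevant_retrieved / total_retrieved
= 31 / 91
= 31 / (31 + 60)
= 31/91

31/91


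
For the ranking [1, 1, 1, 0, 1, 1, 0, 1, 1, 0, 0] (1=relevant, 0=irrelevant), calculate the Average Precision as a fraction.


Computing P@k for each relevant position:
Position 1: relevant, P@1 = 1/1 = 1
Position 2: relevant, P@2 = 2/2 = 1
Position 3: relevant, P@3 = 3/3 = 1
Position 4: not relevant
Position 5: relevant, P@5 = 4/5 = 4/5
Position 6: relevant, P@6 = 5/6 = 5/6
Position 7: not relevant
Position 8: relevant, P@8 = 6/8 = 3/4
Position 9: relevant, P@9 = 7/9 = 7/9
Position 10: not relevant
Position 11: not relevant
Sum of P@k = 1 + 1 + 1 + 4/5 + 5/6 + 3/4 + 7/9 = 1109/180
AP = 1109/180 / 7 = 1109/1260

1109/1260


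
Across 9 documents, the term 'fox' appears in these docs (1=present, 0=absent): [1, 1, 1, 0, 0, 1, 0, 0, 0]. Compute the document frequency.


Checking each document for 'fox':
Doc 1: present
Doc 2: present
Doc 3: present
Doc 4: absent
Doc 5: absent
Doc 6: present
Doc 7: absent
Doc 8: absent
Doc 9: absent
df = sum of presences = 1 + 1 + 1 + 0 + 0 + 1 + 0 + 0 + 0 = 4

4


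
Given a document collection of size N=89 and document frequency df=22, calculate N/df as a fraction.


IDF ratio = N / df
= 89 / 22
= 89/22

89/22


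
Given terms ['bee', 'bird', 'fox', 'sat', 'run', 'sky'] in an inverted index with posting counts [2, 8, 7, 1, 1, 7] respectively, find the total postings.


Summing posting list sizes:
'bee': 2 postings
'bird': 8 postings
'fox': 7 postings
'sat': 1 postings
'run': 1 postings
'sky': 7 postings
Total = 2 + 8 + 7 + 1 + 1 + 7 = 26

26


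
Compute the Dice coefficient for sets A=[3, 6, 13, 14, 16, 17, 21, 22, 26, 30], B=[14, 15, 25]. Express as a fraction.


A intersect B = [14]
|A intersect B| = 1
|A| = 10, |B| = 3
Dice = 2*1 / (10+3)
= 2 / 13 = 2/13

2/13


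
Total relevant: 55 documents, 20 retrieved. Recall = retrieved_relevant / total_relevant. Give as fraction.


Recall = retrieved_relevant / total_relevant
= 20 / 55
= 20 / (20 + 35)
= 4/11

4/11


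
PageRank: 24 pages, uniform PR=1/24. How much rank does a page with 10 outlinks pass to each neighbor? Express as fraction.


Initial PR = 1/24 = 1/24
Outlinks = 10
Contribution per link = PR / outlinks
= 1/24 / 10
= 1/240

1/240


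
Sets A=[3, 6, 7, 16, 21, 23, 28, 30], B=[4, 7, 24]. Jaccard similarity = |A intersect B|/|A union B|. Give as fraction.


A intersect B = [7]
|A intersect B| = 1
A union B = [3, 4, 6, 7, 16, 21, 23, 24, 28, 30]
|A union B| = 10
Jaccard = 1/10 = 1/10

1/10


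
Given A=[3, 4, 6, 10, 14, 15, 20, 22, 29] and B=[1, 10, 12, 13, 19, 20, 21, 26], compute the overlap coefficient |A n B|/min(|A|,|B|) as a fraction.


A intersect B = [10, 20]
|A intersect B| = 2
min(|A|, |B|) = min(9, 8) = 8
Overlap = 2 / 8 = 1/4

1/4


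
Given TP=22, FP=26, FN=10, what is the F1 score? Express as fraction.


F1 = 2 * P * R / (P + R)
P = TP/(TP+FP) = 22/48 = 11/24
R = TP/(TP+FN) = 22/32 = 11/16
2 * P * R = 2 * 11/24 * 11/16 = 121/192
P + R = 11/24 + 11/16 = 55/48
F1 = 121/192 / 55/48 = 11/20

11/20


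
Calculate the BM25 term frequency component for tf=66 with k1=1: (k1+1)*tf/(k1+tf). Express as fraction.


BM25 TF component = (k1+1)*tf / (k1+tf)
k1 = 1, tf = 66
Numerator = (1+1)*66 = 132
Denominator = 1 + 66 = 67
= 132/67 = 132/67

132/67


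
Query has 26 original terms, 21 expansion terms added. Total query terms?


Original terms: 26
Expansion terms: 21
Total = 26 + 21 = 47

47


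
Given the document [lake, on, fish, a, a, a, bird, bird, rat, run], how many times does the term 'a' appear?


Document has 10 words
Scanning for 'a':
Found at positions: [3, 4, 5]
Count = 3

3


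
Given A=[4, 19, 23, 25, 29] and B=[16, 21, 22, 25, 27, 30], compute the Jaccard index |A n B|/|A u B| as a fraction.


A intersect B = [25]
|A intersect B| = 1
A union B = [4, 16, 19, 21, 22, 23, 25, 27, 29, 30]
|A union B| = 10
Jaccard = 1/10 = 1/10

1/10


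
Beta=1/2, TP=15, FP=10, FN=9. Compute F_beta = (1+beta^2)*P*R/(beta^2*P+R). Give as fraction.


P = TP/(TP+FP) = 15/25 = 3/5
R = TP/(TP+FN) = 15/24 = 5/8
beta^2 = 1/2^2 = 1/4
(1 + beta^2) = 5/4
Numerator = (1+beta^2)*P*R = 15/32
Denominator = beta^2*P + R = 3/20 + 5/8 = 31/40
F_beta = 75/124

75/124


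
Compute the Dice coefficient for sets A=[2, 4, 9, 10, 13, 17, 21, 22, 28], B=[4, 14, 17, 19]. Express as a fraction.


A intersect B = [4, 17]
|A intersect B| = 2
|A| = 9, |B| = 4
Dice = 2*2 / (9+4)
= 4 / 13 = 4/13

4/13


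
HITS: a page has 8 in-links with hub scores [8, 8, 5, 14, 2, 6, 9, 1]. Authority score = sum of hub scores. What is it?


Authority = sum of hub scores of in-linkers
In-link 1: hub score = 8
In-link 2: hub score = 8
In-link 3: hub score = 5
In-link 4: hub score = 14
In-link 5: hub score = 2
In-link 6: hub score = 6
In-link 7: hub score = 9
In-link 8: hub score = 1
Authority = 8 + 8 + 5 + 14 + 2 + 6 + 9 + 1 = 53

53


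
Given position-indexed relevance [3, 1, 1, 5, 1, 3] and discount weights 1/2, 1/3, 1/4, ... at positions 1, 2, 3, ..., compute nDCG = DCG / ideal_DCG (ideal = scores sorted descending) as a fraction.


Position discount weights w_i = 1/(i+1) for i=1..6:
Weights = [1/2, 1/3, 1/4, 1/5, 1/6, 1/7]
Actual relevance: [3, 1, 1, 5, 1, 3]
DCG = 3/2 + 1/3 + 1/4 + 5/5 + 1/6 + 3/7 = 103/28
Ideal relevance (sorted desc): [5, 3, 3, 1, 1, 1]
Ideal DCG = 5/2 + 3/3 + 3/4 + 1/5 + 1/6 + 1/7 = 1999/420
nDCG = DCG / ideal_DCG = 103/28 / 1999/420 = 1545/1999

1545/1999


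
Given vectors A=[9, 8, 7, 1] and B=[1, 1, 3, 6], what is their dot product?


Dot product = sum of element-wise products
A[0]*B[0] = 9*1 = 9
A[1]*B[1] = 8*1 = 8
A[2]*B[2] = 7*3 = 21
A[3]*B[3] = 1*6 = 6
Sum = 9 + 8 + 21 + 6 = 44

44


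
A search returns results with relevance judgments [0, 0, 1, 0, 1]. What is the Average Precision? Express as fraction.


Computing P@k for each relevant position:
Position 1: not relevant
Position 2: not relevant
Position 3: relevant, P@3 = 1/3 = 1/3
Position 4: not relevant
Position 5: relevant, P@5 = 2/5 = 2/5
Sum of P@k = 1/3 + 2/5 = 11/15
AP = 11/15 / 2 = 11/30

11/30


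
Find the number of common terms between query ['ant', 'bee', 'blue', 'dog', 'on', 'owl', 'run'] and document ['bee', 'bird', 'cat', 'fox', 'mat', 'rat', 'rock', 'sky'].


Query terms: ['ant', 'bee', 'blue', 'dog', 'on', 'owl', 'run']
Document terms: ['bee', 'bird', 'cat', 'fox', 'mat', 'rat', 'rock', 'sky']
Common terms: ['bee']
Overlap count = 1

1


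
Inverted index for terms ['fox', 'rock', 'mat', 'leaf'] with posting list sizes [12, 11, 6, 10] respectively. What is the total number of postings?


Summing posting list sizes:
'fox': 12 postings
'rock': 11 postings
'mat': 6 postings
'leaf': 10 postings
Total = 12 + 11 + 6 + 10 = 39

39


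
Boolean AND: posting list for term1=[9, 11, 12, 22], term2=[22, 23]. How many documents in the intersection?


Boolean AND: find intersection of posting lists
term1 docs: [9, 11, 12, 22]
term2 docs: [22, 23]
Intersection: [22]
|intersection| = 1

1


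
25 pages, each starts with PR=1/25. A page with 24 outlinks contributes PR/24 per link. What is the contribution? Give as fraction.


Initial PR = 1/25 = 1/25
Outlinks = 24
Contribution per link = PR / outlinks
= 1/25 / 24
= 1/600

1/600


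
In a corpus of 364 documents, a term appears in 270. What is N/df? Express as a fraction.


IDF ratio = N / df
= 364 / 270
= 182/135

182/135


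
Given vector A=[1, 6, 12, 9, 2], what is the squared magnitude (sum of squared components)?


|A|^2 = sum of squared components
A[0]^2 = 1^2 = 1
A[1]^2 = 6^2 = 36
A[2]^2 = 12^2 = 144
A[3]^2 = 9^2 = 81
A[4]^2 = 2^2 = 4
Sum = 1 + 36 + 144 + 81 + 4 = 266

266


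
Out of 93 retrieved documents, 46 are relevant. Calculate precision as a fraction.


Precision = relevant_retrieved / total_retrieved
= 46 / 93
= 46 / (46 + 47)
= 46/93

46/93


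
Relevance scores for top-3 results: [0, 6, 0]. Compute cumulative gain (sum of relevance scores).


Cumulative Gain = sum of relevance scores
Position 1: rel=0, running sum=0
Position 2: rel=6, running sum=6
Position 3: rel=0, running sum=6
CG = 6

6


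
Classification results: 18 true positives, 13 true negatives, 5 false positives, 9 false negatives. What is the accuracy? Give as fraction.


Accuracy = (TP + TN) / (TP + TN + FP + FN)
TP + TN = 18 + 13 = 31
Total = 18 + 13 + 5 + 9 = 45
Accuracy = 31 / 45 = 31/45

31/45


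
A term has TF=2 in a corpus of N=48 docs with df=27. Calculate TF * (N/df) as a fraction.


TF * (N/df)
= 2 * (48/27)
= 2 * 16/9
= 32/9

32/9


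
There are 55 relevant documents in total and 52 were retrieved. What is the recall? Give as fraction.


Recall = retrieved_relevant / total_relevant
= 52 / 55
= 52 / (52 + 3)
= 52/55

52/55


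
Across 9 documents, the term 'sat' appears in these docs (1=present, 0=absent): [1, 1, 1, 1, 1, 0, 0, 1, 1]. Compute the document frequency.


Checking each document for 'sat':
Doc 1: present
Doc 2: present
Doc 3: present
Doc 4: present
Doc 5: present
Doc 6: absent
Doc 7: absent
Doc 8: present
Doc 9: present
df = sum of presences = 1 + 1 + 1 + 1 + 1 + 0 + 0 + 1 + 1 = 7

7


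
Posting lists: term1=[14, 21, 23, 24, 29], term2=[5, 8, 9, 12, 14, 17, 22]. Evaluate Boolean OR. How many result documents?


Boolean OR: find union of posting lists
term1 docs: [14, 21, 23, 24, 29]
term2 docs: [5, 8, 9, 12, 14, 17, 22]
Union: [5, 8, 9, 12, 14, 17, 21, 22, 23, 24, 29]
|union| = 11

11


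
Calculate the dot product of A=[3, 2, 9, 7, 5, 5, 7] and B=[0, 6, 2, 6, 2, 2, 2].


Dot product = sum of element-wise products
A[0]*B[0] = 3*0 = 0
A[1]*B[1] = 2*6 = 12
A[2]*B[2] = 9*2 = 18
A[3]*B[3] = 7*6 = 42
A[4]*B[4] = 5*2 = 10
A[5]*B[5] = 5*2 = 10
A[6]*B[6] = 7*2 = 14
Sum = 0 + 12 + 18 + 42 + 10 + 10 + 14 = 106

106


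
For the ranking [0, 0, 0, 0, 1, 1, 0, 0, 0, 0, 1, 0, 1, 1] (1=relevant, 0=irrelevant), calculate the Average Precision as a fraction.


Computing P@k for each relevant position:
Position 1: not relevant
Position 2: not relevant
Position 3: not relevant
Position 4: not relevant
Position 5: relevant, P@5 = 1/5 = 1/5
Position 6: relevant, P@6 = 2/6 = 1/3
Position 7: not relevant
Position 8: not relevant
Position 9: not relevant
Position 10: not relevant
Position 11: relevant, P@11 = 3/11 = 3/11
Position 12: not relevant
Position 13: relevant, P@13 = 4/13 = 4/13
Position 14: relevant, P@14 = 5/14 = 5/14
Sum of P@k = 1/5 + 1/3 + 3/11 + 4/13 + 5/14 = 44171/30030
AP = 44171/30030 / 5 = 44171/150150

44171/150150


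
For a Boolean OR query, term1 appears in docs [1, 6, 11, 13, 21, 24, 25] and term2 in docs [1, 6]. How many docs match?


Boolean OR: find union of posting lists
term1 docs: [1, 6, 11, 13, 21, 24, 25]
term2 docs: [1, 6]
Union: [1, 6, 11, 13, 21, 24, 25]
|union| = 7

7


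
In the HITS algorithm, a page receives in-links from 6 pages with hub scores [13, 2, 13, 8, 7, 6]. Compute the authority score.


Authority = sum of hub scores of in-linkers
In-link 1: hub score = 13
In-link 2: hub score = 2
In-link 3: hub score = 13
In-link 4: hub score = 8
In-link 5: hub score = 7
In-link 6: hub score = 6
Authority = 13 + 2 + 13 + 8 + 7 + 6 = 49

49


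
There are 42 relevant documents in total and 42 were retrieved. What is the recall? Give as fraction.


Recall = retrieved_relevant / total_relevant
= 42 / 42
= 42 / (42 + 0)
= 1

1


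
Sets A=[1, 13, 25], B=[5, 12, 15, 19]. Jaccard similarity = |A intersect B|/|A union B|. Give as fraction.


A intersect B = []
|A intersect B| = 0
A union B = [1, 5, 12, 13, 15, 19, 25]
|A union B| = 7
Jaccard = 0/7 = 0

0


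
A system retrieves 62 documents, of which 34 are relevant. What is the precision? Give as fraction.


Precision = relevant_retrieved / total_retrieved
= 34 / 62
= 34 / (34 + 28)
= 17/31

17/31


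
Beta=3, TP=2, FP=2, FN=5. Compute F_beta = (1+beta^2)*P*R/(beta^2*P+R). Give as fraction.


P = TP/(TP+FP) = 2/4 = 1/2
R = TP/(TP+FN) = 2/7 = 2/7
beta^2 = 3^2 = 9
(1 + beta^2) = 10
Numerator = (1+beta^2)*P*R = 10/7
Denominator = beta^2*P + R = 9/2 + 2/7 = 67/14
F_beta = 20/67

20/67


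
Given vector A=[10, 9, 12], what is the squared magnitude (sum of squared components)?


|A|^2 = sum of squared components
A[0]^2 = 10^2 = 100
A[1]^2 = 9^2 = 81
A[2]^2 = 12^2 = 144
Sum = 100 + 81 + 144 = 325

325


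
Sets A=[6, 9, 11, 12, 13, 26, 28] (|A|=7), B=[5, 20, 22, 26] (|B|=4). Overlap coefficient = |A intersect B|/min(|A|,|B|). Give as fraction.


A intersect B = [26]
|A intersect B| = 1
min(|A|, |B|) = min(7, 4) = 4
Overlap = 1 / 4 = 1/4

1/4


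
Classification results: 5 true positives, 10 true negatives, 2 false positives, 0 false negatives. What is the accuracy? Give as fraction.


Accuracy = (TP + TN) / (TP + TN + FP + FN)
TP + TN = 5 + 10 = 15
Total = 5 + 10 + 2 + 0 = 17
Accuracy = 15 / 17 = 15/17

15/17


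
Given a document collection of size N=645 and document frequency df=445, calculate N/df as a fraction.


IDF ratio = N / df
= 645 / 445
= 129/89

129/89


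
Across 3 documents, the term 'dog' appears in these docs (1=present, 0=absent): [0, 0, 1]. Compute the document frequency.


Checking each document for 'dog':
Doc 1: absent
Doc 2: absent
Doc 3: present
df = sum of presences = 0 + 0 + 1 = 1

1


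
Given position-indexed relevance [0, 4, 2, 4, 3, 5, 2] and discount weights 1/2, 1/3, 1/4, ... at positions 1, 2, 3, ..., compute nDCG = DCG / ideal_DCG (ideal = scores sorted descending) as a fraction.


Position discount weights w_i = 1/(i+1) for i=1..7:
Weights = [1/2, 1/3, 1/4, 1/5, 1/6, 1/7, 1/8]
Actual relevance: [0, 4, 2, 4, 3, 5, 2]
DCG = 0/2 + 4/3 + 2/4 + 4/5 + 3/6 + 5/7 + 2/8 = 1721/420
Ideal relevance (sorted desc): [5, 4, 4, 3, 2, 2, 0]
Ideal DCG = 5/2 + 4/3 + 4/4 + 3/5 + 2/6 + 2/7 + 0/8 = 1271/210
nDCG = DCG / ideal_DCG = 1721/420 / 1271/210 = 1721/2542

1721/2542


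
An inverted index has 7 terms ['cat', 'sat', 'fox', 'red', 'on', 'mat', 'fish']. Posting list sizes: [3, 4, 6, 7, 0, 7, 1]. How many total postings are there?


Summing posting list sizes:
'cat': 3 postings
'sat': 4 postings
'fox': 6 postings
'red': 7 postings
'on': 0 postings
'mat': 7 postings
'fish': 1 postings
Total = 3 + 4 + 6 + 7 + 0 + 7 + 1 = 28

28


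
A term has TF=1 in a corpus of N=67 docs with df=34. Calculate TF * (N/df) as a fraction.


TF * (N/df)
= 1 * (67/34)
= 1 * 67/34
= 67/34

67/34


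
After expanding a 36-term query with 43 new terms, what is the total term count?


Original terms: 36
Expansion terms: 43
Total = 36 + 43 = 79

79


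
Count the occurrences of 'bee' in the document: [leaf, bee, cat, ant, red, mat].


Document has 6 words
Scanning for 'bee':
Found at positions: [1]
Count = 1

1


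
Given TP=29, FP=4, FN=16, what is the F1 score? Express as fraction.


F1 = 2 * P * R / (P + R)
P = TP/(TP+FP) = 29/33 = 29/33
R = TP/(TP+FN) = 29/45 = 29/45
2 * P * R = 2 * 29/33 * 29/45 = 1682/1485
P + R = 29/33 + 29/45 = 754/495
F1 = 1682/1485 / 754/495 = 29/39

29/39


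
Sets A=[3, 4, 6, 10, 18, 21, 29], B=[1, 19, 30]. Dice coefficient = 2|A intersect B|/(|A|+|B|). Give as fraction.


A intersect B = []
|A intersect B| = 0
|A| = 7, |B| = 3
Dice = 2*0 / (7+3)
= 0 / 10 = 0

0


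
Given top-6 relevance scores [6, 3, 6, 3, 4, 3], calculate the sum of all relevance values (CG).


Cumulative Gain = sum of relevance scores
Position 1: rel=6, running sum=6
Position 2: rel=3, running sum=9
Position 3: rel=6, running sum=15
Position 4: rel=3, running sum=18
Position 5: rel=4, running sum=22
Position 6: rel=3, running sum=25
CG = 25

25


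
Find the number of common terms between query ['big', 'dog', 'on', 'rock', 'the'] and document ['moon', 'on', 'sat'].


Query terms: ['big', 'dog', 'on', 'rock', 'the']
Document terms: ['moon', 'on', 'sat']
Common terms: ['on']
Overlap count = 1

1


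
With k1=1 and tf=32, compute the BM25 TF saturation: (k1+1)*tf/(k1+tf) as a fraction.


BM25 TF component = (k1+1)*tf / (k1+tf)
k1 = 1, tf = 32
Numerator = (1+1)*32 = 64
Denominator = 1 + 32 = 33
= 64/33 = 64/33

64/33


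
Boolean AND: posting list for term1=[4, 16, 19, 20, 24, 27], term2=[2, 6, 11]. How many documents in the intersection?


Boolean AND: find intersection of posting lists
term1 docs: [4, 16, 19, 20, 24, 27]
term2 docs: [2, 6, 11]
Intersection: []
|intersection| = 0

0


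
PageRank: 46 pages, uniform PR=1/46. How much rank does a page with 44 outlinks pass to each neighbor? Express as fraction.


Initial PR = 1/46 = 1/46
Outlinks = 44
Contribution per link = PR / outlinks
= 1/46 / 44
= 1/2024

1/2024


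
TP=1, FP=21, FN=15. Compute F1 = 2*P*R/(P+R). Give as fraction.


F1 = 2 * P * R / (P + R)
P = TP/(TP+FP) = 1/22 = 1/22
R = TP/(TP+FN) = 1/16 = 1/16
2 * P * R = 2 * 1/22 * 1/16 = 1/176
P + R = 1/22 + 1/16 = 19/176
F1 = 1/176 / 19/176 = 1/19

1/19


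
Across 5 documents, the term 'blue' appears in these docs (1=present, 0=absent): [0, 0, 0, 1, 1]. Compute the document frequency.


Checking each document for 'blue':
Doc 1: absent
Doc 2: absent
Doc 3: absent
Doc 4: present
Doc 5: present
df = sum of presences = 0 + 0 + 0 + 1 + 1 = 2

2


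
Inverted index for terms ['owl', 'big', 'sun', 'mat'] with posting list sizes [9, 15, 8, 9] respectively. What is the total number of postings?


Summing posting list sizes:
'owl': 9 postings
'big': 15 postings
'sun': 8 postings
'mat': 9 postings
Total = 9 + 15 + 8 + 9 = 41

41


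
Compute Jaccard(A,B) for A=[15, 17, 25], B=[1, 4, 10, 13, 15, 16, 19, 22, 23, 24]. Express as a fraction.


A intersect B = [15]
|A intersect B| = 1
A union B = [1, 4, 10, 13, 15, 16, 17, 19, 22, 23, 24, 25]
|A union B| = 12
Jaccard = 1/12 = 1/12

1/12


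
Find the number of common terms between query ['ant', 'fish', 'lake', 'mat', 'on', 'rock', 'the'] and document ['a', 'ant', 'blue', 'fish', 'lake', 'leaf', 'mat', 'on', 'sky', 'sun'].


Query terms: ['ant', 'fish', 'lake', 'mat', 'on', 'rock', 'the']
Document terms: ['a', 'ant', 'blue', 'fish', 'lake', 'leaf', 'mat', 'on', 'sky', 'sun']
Common terms: ['ant', 'fish', 'lake', 'mat', 'on']
Overlap count = 5

5


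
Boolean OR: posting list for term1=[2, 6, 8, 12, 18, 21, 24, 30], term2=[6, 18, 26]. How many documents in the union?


Boolean OR: find union of posting lists
term1 docs: [2, 6, 8, 12, 18, 21, 24, 30]
term2 docs: [6, 18, 26]
Union: [2, 6, 8, 12, 18, 21, 24, 26, 30]
|union| = 9

9


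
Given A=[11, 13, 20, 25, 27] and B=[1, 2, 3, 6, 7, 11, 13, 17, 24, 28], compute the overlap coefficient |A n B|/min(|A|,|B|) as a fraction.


A intersect B = [11, 13]
|A intersect B| = 2
min(|A|, |B|) = min(5, 10) = 5
Overlap = 2 / 5 = 2/5

2/5


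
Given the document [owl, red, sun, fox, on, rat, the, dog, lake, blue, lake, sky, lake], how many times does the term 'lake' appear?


Document has 13 words
Scanning for 'lake':
Found at positions: [8, 10, 12]
Count = 3

3


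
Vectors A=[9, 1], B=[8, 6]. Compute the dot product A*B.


Dot product = sum of element-wise products
A[0]*B[0] = 9*8 = 72
A[1]*B[1] = 1*6 = 6
Sum = 72 + 6 = 78

78


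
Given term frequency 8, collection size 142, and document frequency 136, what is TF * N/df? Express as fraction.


TF * (N/df)
= 8 * (142/136)
= 8 * 71/68
= 142/17

142/17


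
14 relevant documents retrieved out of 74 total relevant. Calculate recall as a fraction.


Recall = retrieved_relevant / total_relevant
= 14 / 74
= 14 / (14 + 60)
= 7/37

7/37


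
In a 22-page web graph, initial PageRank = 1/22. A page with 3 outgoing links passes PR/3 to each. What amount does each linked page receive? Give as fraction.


Initial PR = 1/22 = 1/22
Outlinks = 3
Contribution per link = PR / outlinks
= 1/22 / 3
= 1/66

1/66


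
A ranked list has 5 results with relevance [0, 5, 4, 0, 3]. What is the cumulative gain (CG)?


Cumulative Gain = sum of relevance scores
Position 1: rel=0, running sum=0
Position 2: rel=5, running sum=5
Position 3: rel=4, running sum=9
Position 4: rel=0, running sum=9
Position 5: rel=3, running sum=12
CG = 12

12


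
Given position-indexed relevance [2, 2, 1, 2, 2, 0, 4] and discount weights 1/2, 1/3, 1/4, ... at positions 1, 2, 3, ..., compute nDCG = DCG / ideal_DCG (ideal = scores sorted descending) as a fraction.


Position discount weights w_i = 1/(i+1) for i=1..7:
Weights = [1/2, 1/3, 1/4, 1/5, 1/6, 1/7, 1/8]
Actual relevance: [2, 2, 1, 2, 2, 0, 4]
DCG = 2/2 + 2/3 + 1/4 + 2/5 + 2/6 + 0/7 + 4/8 = 63/20
Ideal relevance (sorted desc): [4, 2, 2, 2, 2, 1, 0]
Ideal DCG = 4/2 + 2/3 + 2/4 + 2/5 + 2/6 + 1/7 + 0/8 = 283/70
nDCG = DCG / ideal_DCG = 63/20 / 283/70 = 441/566

441/566


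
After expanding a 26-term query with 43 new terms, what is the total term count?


Original terms: 26
Expansion terms: 43
Total = 26 + 43 = 69

69


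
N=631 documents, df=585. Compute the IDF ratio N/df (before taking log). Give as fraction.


IDF ratio = N / df
= 631 / 585
= 631/585

631/585


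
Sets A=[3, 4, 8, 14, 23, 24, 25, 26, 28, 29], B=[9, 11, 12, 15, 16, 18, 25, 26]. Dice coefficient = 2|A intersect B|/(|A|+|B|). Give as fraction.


A intersect B = [25, 26]
|A intersect B| = 2
|A| = 10, |B| = 8
Dice = 2*2 / (10+8)
= 4 / 18 = 2/9

2/9


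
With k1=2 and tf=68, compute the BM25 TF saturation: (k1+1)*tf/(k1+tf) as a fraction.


BM25 TF component = (k1+1)*tf / (k1+tf)
k1 = 2, tf = 68
Numerator = (2+1)*68 = 204
Denominator = 2 + 68 = 70
= 204/70 = 102/35

102/35


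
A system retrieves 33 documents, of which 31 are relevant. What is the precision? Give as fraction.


Precision = relevant_retrieved / total_retrieved
= 31 / 33
= 31 / (31 + 2)
= 31/33

31/33


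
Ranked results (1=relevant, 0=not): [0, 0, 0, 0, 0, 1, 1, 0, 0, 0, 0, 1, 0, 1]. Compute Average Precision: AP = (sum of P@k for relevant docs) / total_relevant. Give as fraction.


Computing P@k for each relevant position:
Position 1: not relevant
Position 2: not relevant
Position 3: not relevant
Position 4: not relevant
Position 5: not relevant
Position 6: relevant, P@6 = 1/6 = 1/6
Position 7: relevant, P@7 = 2/7 = 2/7
Position 8: not relevant
Position 9: not relevant
Position 10: not relevant
Position 11: not relevant
Position 12: relevant, P@12 = 3/12 = 1/4
Position 13: not relevant
Position 14: relevant, P@14 = 4/14 = 2/7
Sum of P@k = 1/6 + 2/7 + 1/4 + 2/7 = 83/84
AP = 83/84 / 4 = 83/336

83/336


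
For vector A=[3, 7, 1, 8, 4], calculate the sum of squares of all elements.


|A|^2 = sum of squared components
A[0]^2 = 3^2 = 9
A[1]^2 = 7^2 = 49
A[2]^2 = 1^2 = 1
A[3]^2 = 8^2 = 64
A[4]^2 = 4^2 = 16
Sum = 9 + 49 + 1 + 64 + 16 = 139

139


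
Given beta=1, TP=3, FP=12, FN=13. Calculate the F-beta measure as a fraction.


P = TP/(TP+FP) = 3/15 = 1/5
R = TP/(TP+FN) = 3/16 = 3/16
beta^2 = 1^2 = 1
(1 + beta^2) = 2
Numerator = (1+beta^2)*P*R = 3/40
Denominator = beta^2*P + R = 1/5 + 3/16 = 31/80
F_beta = 6/31

6/31


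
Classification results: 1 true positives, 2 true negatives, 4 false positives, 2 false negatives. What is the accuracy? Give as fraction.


Accuracy = (TP + TN) / (TP + TN + FP + FN)
TP + TN = 1 + 2 = 3
Total = 1 + 2 + 4 + 2 = 9
Accuracy = 3 / 9 = 1/3

1/3


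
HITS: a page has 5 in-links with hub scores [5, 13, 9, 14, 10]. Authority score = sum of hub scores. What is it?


Authority = sum of hub scores of in-linkers
In-link 1: hub score = 5
In-link 2: hub score = 13
In-link 3: hub score = 9
In-link 4: hub score = 14
In-link 5: hub score = 10
Authority = 5 + 13 + 9 + 14 + 10 = 51

51


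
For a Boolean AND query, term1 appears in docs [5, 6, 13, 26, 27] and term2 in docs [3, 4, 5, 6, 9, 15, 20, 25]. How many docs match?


Boolean AND: find intersection of posting lists
term1 docs: [5, 6, 13, 26, 27]
term2 docs: [3, 4, 5, 6, 9, 15, 20, 25]
Intersection: [5, 6]
|intersection| = 2

2


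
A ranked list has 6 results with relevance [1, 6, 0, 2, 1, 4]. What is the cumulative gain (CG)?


Cumulative Gain = sum of relevance scores
Position 1: rel=1, running sum=1
Position 2: rel=6, running sum=7
Position 3: rel=0, running sum=7
Position 4: rel=2, running sum=9
Position 5: rel=1, running sum=10
Position 6: rel=4, running sum=14
CG = 14

14


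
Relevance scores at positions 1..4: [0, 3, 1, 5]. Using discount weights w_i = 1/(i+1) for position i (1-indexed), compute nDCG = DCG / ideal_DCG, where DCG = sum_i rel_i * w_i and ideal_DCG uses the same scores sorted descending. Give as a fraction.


Position discount weights w_i = 1/(i+1) for i=1..4:
Weights = [1/2, 1/3, 1/4, 1/5]
Actual relevance: [0, 3, 1, 5]
DCG = 0/2 + 3/3 + 1/4 + 5/5 = 9/4
Ideal relevance (sorted desc): [5, 3, 1, 0]
Ideal DCG = 5/2 + 3/3 + 1/4 + 0/5 = 15/4
nDCG = DCG / ideal_DCG = 9/4 / 15/4 = 3/5

3/5


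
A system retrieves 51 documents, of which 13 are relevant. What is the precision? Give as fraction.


Precision = relevant_retrieved / total_retrieved
= 13 / 51
= 13 / (13 + 38)
= 13/51

13/51


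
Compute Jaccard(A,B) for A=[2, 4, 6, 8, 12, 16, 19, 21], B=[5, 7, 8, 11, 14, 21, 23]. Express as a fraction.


A intersect B = [8, 21]
|A intersect B| = 2
A union B = [2, 4, 5, 6, 7, 8, 11, 12, 14, 16, 19, 21, 23]
|A union B| = 13
Jaccard = 2/13 = 2/13

2/13


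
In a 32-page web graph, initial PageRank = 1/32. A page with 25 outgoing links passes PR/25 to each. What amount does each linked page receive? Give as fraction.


Initial PR = 1/32 = 1/32
Outlinks = 25
Contribution per link = PR / outlinks
= 1/32 / 25
= 1/800

1/800


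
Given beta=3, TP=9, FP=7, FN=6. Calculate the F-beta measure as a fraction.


P = TP/(TP+FP) = 9/16 = 9/16
R = TP/(TP+FN) = 9/15 = 3/5
beta^2 = 3^2 = 9
(1 + beta^2) = 10
Numerator = (1+beta^2)*P*R = 27/8
Denominator = beta^2*P + R = 81/16 + 3/5 = 453/80
F_beta = 90/151

90/151


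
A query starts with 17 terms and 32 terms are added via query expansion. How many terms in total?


Original terms: 17
Expansion terms: 32
Total = 17 + 32 = 49

49


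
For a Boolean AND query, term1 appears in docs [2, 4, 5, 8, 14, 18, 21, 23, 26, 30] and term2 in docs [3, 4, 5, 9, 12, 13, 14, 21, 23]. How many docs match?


Boolean AND: find intersection of posting lists
term1 docs: [2, 4, 5, 8, 14, 18, 21, 23, 26, 30]
term2 docs: [3, 4, 5, 9, 12, 13, 14, 21, 23]
Intersection: [4, 5, 14, 21, 23]
|intersection| = 5

5


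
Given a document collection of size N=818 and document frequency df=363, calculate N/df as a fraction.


IDF ratio = N / df
= 818 / 363
= 818/363

818/363


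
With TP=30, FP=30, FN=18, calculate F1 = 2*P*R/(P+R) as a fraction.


F1 = 2 * P * R / (P + R)
P = TP/(TP+FP) = 30/60 = 1/2
R = TP/(TP+FN) = 30/48 = 5/8
2 * P * R = 2 * 1/2 * 5/8 = 5/8
P + R = 1/2 + 5/8 = 9/8
F1 = 5/8 / 9/8 = 5/9

5/9


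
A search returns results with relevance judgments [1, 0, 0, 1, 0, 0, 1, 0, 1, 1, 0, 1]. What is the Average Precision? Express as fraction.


Computing P@k for each relevant position:
Position 1: relevant, P@1 = 1/1 = 1
Position 2: not relevant
Position 3: not relevant
Position 4: relevant, P@4 = 2/4 = 1/2
Position 5: not relevant
Position 6: not relevant
Position 7: relevant, P@7 = 3/7 = 3/7
Position 8: not relevant
Position 9: relevant, P@9 = 4/9 = 4/9
Position 10: relevant, P@10 = 5/10 = 1/2
Position 11: not relevant
Position 12: relevant, P@12 = 6/12 = 1/2
Sum of P@k = 1 + 1/2 + 3/7 + 4/9 + 1/2 + 1/2 = 425/126
AP = 425/126 / 6 = 425/756

425/756


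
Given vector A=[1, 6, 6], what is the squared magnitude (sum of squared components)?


|A|^2 = sum of squared components
A[0]^2 = 1^2 = 1
A[1]^2 = 6^2 = 36
A[2]^2 = 6^2 = 36
Sum = 1 + 36 + 36 = 73

73


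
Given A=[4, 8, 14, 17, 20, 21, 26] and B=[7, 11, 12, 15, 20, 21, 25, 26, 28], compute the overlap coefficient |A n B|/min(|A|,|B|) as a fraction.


A intersect B = [20, 21, 26]
|A intersect B| = 3
min(|A|, |B|) = min(7, 9) = 7
Overlap = 3 / 7 = 3/7

3/7


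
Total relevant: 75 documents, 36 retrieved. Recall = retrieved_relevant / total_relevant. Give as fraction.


Recall = retrieved_relevant / total_relevant
= 36 / 75
= 36 / (36 + 39)
= 12/25

12/25


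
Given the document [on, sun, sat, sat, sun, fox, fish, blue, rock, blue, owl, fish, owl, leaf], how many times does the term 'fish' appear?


Document has 14 words
Scanning for 'fish':
Found at positions: [6, 11]
Count = 2

2


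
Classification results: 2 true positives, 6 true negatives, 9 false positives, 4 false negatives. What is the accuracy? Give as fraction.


Accuracy = (TP + TN) / (TP + TN + FP + FN)
TP + TN = 2 + 6 = 8
Total = 2 + 6 + 9 + 4 = 21
Accuracy = 8 / 21 = 8/21

8/21


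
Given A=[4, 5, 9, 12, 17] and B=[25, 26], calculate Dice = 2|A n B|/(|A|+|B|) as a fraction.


A intersect B = []
|A intersect B| = 0
|A| = 5, |B| = 2
Dice = 2*0 / (5+2)
= 0 / 7 = 0

0


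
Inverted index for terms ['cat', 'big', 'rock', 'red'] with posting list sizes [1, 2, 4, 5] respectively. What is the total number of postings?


Summing posting list sizes:
'cat': 1 postings
'big': 2 postings
'rock': 4 postings
'red': 5 postings
Total = 1 + 2 + 4 + 5 = 12

12


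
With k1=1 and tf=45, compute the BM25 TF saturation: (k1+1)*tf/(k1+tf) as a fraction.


BM25 TF component = (k1+1)*tf / (k1+tf)
k1 = 1, tf = 45
Numerator = (1+1)*45 = 90
Denominator = 1 + 45 = 46
= 90/46 = 45/23

45/23


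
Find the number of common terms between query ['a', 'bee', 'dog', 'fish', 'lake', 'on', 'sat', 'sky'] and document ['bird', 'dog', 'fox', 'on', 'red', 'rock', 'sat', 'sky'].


Query terms: ['a', 'bee', 'dog', 'fish', 'lake', 'on', 'sat', 'sky']
Document terms: ['bird', 'dog', 'fox', 'on', 'red', 'rock', 'sat', 'sky']
Common terms: ['dog', 'on', 'sat', 'sky']
Overlap count = 4

4


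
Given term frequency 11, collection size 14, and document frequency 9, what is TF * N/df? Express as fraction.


TF * (N/df)
= 11 * (14/9)
= 11 * 14/9
= 154/9

154/9


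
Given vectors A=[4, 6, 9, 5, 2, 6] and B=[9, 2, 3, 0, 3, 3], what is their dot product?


Dot product = sum of element-wise products
A[0]*B[0] = 4*9 = 36
A[1]*B[1] = 6*2 = 12
A[2]*B[2] = 9*3 = 27
A[3]*B[3] = 5*0 = 0
A[4]*B[4] = 2*3 = 6
A[5]*B[5] = 6*3 = 18
Sum = 36 + 12 + 27 + 0 + 6 + 18 = 99

99


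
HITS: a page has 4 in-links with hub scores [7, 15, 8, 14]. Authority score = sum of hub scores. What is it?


Authority = sum of hub scores of in-linkers
In-link 1: hub score = 7
In-link 2: hub score = 15
In-link 3: hub score = 8
In-link 4: hub score = 14
Authority = 7 + 15 + 8 + 14 = 44

44


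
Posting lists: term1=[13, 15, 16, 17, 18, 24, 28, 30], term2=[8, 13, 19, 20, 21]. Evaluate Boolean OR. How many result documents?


Boolean OR: find union of posting lists
term1 docs: [13, 15, 16, 17, 18, 24, 28, 30]
term2 docs: [8, 13, 19, 20, 21]
Union: [8, 13, 15, 16, 17, 18, 19, 20, 21, 24, 28, 30]
|union| = 12

12


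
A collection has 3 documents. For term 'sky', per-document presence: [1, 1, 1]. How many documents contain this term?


Checking each document for 'sky':
Doc 1: present
Doc 2: present
Doc 3: present
df = sum of presences = 1 + 1 + 1 = 3

3


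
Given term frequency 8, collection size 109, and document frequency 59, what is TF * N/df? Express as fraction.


TF * (N/df)
= 8 * (109/59)
= 8 * 109/59
= 872/59

872/59


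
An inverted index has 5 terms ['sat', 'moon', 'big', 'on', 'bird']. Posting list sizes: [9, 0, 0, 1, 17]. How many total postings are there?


Summing posting list sizes:
'sat': 9 postings
'moon': 0 postings
'big': 0 postings
'on': 1 postings
'bird': 17 postings
Total = 9 + 0 + 0 + 1 + 17 = 27

27


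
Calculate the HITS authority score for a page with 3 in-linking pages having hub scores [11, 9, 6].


Authority = sum of hub scores of in-linkers
In-link 1: hub score = 11
In-link 2: hub score = 9
In-link 3: hub score = 6
Authority = 11 + 9 + 6 = 26

26


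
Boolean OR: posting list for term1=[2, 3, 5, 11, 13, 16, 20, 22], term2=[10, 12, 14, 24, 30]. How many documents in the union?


Boolean OR: find union of posting lists
term1 docs: [2, 3, 5, 11, 13, 16, 20, 22]
term2 docs: [10, 12, 14, 24, 30]
Union: [2, 3, 5, 10, 11, 12, 13, 14, 16, 20, 22, 24, 30]
|union| = 13

13


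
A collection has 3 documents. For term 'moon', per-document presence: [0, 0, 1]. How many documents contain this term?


Checking each document for 'moon':
Doc 1: absent
Doc 2: absent
Doc 3: present
df = sum of presences = 0 + 0 + 1 = 1

1


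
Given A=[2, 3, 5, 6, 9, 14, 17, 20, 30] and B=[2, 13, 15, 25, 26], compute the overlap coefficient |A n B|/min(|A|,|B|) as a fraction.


A intersect B = [2]
|A intersect B| = 1
min(|A|, |B|) = min(9, 5) = 5
Overlap = 1 / 5 = 1/5

1/5


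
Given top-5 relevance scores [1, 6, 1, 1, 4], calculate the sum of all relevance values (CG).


Cumulative Gain = sum of relevance scores
Position 1: rel=1, running sum=1
Position 2: rel=6, running sum=7
Position 3: rel=1, running sum=8
Position 4: rel=1, running sum=9
Position 5: rel=4, running sum=13
CG = 13

13


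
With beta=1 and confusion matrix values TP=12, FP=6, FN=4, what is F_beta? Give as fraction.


P = TP/(TP+FP) = 12/18 = 2/3
R = TP/(TP+FN) = 12/16 = 3/4
beta^2 = 1^2 = 1
(1 + beta^2) = 2
Numerator = (1+beta^2)*P*R = 1
Denominator = beta^2*P + R = 2/3 + 3/4 = 17/12
F_beta = 12/17

12/17


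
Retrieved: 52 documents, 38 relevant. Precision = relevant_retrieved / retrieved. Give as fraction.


Precision = relevant_retrieved / total_retrieved
= 38 / 52
= 38 / (38 + 14)
= 19/26

19/26


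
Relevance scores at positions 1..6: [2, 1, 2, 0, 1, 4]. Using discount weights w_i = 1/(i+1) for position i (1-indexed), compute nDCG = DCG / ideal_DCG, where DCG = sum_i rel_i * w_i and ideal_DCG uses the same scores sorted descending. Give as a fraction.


Position discount weights w_i = 1/(i+1) for i=1..6:
Weights = [1/2, 1/3, 1/4, 1/5, 1/6, 1/7]
Actual relevance: [2, 1, 2, 0, 1, 4]
DCG = 2/2 + 1/3 + 2/4 + 0/5 + 1/6 + 4/7 = 18/7
Ideal relevance (sorted desc): [4, 2, 2, 1, 1, 0]
Ideal DCG = 4/2 + 2/3 + 2/4 + 1/5 + 1/6 + 0/7 = 53/15
nDCG = DCG / ideal_DCG = 18/7 / 53/15 = 270/371

270/371


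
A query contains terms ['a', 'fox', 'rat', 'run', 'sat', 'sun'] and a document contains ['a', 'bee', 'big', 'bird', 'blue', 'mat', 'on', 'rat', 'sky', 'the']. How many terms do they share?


Query terms: ['a', 'fox', 'rat', 'run', 'sat', 'sun']
Document terms: ['a', 'bee', 'big', 'bird', 'blue', 'mat', 'on', 'rat', 'sky', 'the']
Common terms: ['a', 'rat']
Overlap count = 2

2


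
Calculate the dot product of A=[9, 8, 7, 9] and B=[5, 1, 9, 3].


Dot product = sum of element-wise products
A[0]*B[0] = 9*5 = 45
A[1]*B[1] = 8*1 = 8
A[2]*B[2] = 7*9 = 63
A[3]*B[3] = 9*3 = 27
Sum = 45 + 8 + 63 + 27 = 143

143


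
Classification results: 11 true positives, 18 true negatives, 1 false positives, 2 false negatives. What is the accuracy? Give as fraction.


Accuracy = (TP + TN) / (TP + TN + FP + FN)
TP + TN = 11 + 18 = 29
Total = 11 + 18 + 1 + 2 = 32
Accuracy = 29 / 32 = 29/32

29/32


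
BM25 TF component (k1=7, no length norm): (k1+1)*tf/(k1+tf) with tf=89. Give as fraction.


BM25 TF component = (k1+1)*tf / (k1+tf)
k1 = 7, tf = 89
Numerator = (7+1)*89 = 712
Denominator = 7 + 89 = 96
= 712/96 = 89/12

89/12
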